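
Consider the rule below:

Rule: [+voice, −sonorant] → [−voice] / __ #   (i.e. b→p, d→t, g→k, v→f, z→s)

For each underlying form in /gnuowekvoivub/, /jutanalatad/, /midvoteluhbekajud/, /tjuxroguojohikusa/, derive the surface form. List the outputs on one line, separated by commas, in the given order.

/gnuowekvoivub/: /b/ is a voiced obstruent in word-final position, so it devoices to [p]. → [gnuowekvoivup].
/jutanalatad/: /d/ is a voiced obstruent in word-final position, so it devoices to [t]. → [jutanalatat].
/midvoteluhbekajud/: /d/ is a voiced obstruent in word-final position, so it devoices to [t]. → [midvoteluhbekajut].
/tjuxroguojohikusa/: the rule's environment is not met; surfaces unchanged as [tjuxroguojohikusa].

gnuowekvoivup, jutanalatat, midvoteluhbekajut, tjuxroguojohikusa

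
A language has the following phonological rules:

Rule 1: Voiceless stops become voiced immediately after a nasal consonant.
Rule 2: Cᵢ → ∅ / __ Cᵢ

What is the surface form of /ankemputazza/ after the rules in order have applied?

angembutaza

Rule 1 (post-nasal voicing): /k/ is a voiceless stop immediately after the nasal /n/, so it voices to [g]. /p/ is a voiceless stop immediately after the nasal /m/, so it voices to [b]. /ankemputazza/ → angembutazza.
Rule 2 (degemination): /zz/ is a geminate; the first /z/ deletes. /angembutazza/ → angembutaza.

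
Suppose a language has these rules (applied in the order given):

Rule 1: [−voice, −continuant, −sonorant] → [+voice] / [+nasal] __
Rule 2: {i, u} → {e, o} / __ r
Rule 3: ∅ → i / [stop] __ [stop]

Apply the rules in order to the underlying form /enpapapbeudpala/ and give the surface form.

enbapapibeudipala

Rule 1 (post-nasal voicing): /p/ is a voiceless stop immediately after the nasal /n/, so it voices to [b]. /enpapapbeudpala/ → enbapapbeudpala.
Rule 2 (pre-rhotic lowering): no segment meets the environment; /enbapapbeudpala/ is unchanged.
Rule 3 (stop-cluster i-epenthesis): /p/ and /b/ form a stop–stop cluster, so [i] is inserted between them. /d/ and /p/ form a stop–stop cluster, so [i] is inserted between them. /enbapapbeudpala/ → enbapapibeudipala.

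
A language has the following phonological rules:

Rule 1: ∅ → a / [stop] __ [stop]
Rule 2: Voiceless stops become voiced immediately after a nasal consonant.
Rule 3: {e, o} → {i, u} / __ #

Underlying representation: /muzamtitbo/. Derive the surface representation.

Rule 1 (stop-cluster a-epenthesis): /t/ and /b/ form a stop–stop cluster, so [a] is inserted between them. /muzamtitbo/ → muzamtitabo.
Rule 2 (post-nasal voicing): /t/ is a voiceless stop immediately after the nasal /m/, so it voices to [d]. /muzamtitabo/ → muzamditabo.
Rule 3 (final vowel raising): /o/ is a mid vowel in word-final position, so it raises to [u]. /muzamditabo/ → muzamditabu.

muzamditabu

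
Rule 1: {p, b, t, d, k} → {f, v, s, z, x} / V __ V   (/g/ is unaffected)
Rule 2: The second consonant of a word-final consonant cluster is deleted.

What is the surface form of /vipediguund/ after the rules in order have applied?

vifeziguun

Rule 1 (intervocalic spirantization): /p/ is a stop between vowels /i/ and /e/, so it spirantizes to the fricative [f]. /d/ is a stop between vowels /e/ and /i/, so it spirantizes to the fricative [z]. /vipediguund/ → vifeziguund.
Rule 2 (final cluster simplification): /d/ is the second consonant of a word-final cluster /nd/, so it deletes. /vifeziguund/ → vifeziguun.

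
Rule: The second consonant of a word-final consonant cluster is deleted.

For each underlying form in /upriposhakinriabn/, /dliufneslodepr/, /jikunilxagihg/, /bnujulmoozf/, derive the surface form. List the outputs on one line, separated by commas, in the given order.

upriposhakinriab, dliufneslodep, jikunilxagih, bnujulmooz

/upriposhakinriabn/: /n/ is the second consonant of a word-final cluster /bn/, so it deletes. → [upriposhakinriab].
/dliufneslodepr/: /r/ is the second consonant of a word-final cluster /pr/, so it deletes. → [dliufneslodep].
/jikunilxagihg/: /g/ is the second consonant of a word-final cluster /hg/, so it deletes. → [jikunilxagih].
/bnujulmoozf/: /f/ is the second consonant of a word-final cluster /zf/, so it deletes. → [bnujulmooz].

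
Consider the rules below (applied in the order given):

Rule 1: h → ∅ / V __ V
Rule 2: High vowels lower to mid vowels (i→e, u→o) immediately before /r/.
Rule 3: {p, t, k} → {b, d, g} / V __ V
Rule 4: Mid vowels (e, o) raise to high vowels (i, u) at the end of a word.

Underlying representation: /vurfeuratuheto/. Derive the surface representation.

Rule 1 (intervocalic h-deletion): /h/ occurs between vowels /u/ and /e/, so it deletes. /vurfeuratuheto/ → vurfeuratueto.
Rule 2 (pre-rhotic lowering): /u/ is a high vowel immediately before /r/, so it lowers to [o]. /u/ is a high vowel immediately before /r/, so it lowers to [o]. /vurfeuratueto/ → vorfeoratueto.
Rule 3 (intervocalic voicing): /t/ is a voiceless stop between vowels /a/ and /u/, so it voices to [d]. /t/ is a voiceless stop between vowels /e/ and /o/, so it voices to [d]. /vorfeoratueto/ → vorfeoraduedo.
Rule 4 (final vowel raising): /o/ is a mid vowel in word-final position, so it raises to [u]. /vorfeoraduedo/ → vorfeoraduedu.

vorfeoraduedu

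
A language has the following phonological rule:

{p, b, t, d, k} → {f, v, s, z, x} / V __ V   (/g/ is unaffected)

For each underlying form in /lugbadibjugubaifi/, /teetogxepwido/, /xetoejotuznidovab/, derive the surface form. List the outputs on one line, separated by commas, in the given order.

/lugbadibjugubaifi/: /d/ is a stop between vowels /a/ and /i/, so it spirantizes to the fricative [z]. /b/ is a stop between vowels /u/ and /a/, so it spirantizes to the fricative [v]. → [lugbazibjuguvaifi].
/teetogxepwido/: /t/ is a stop between vowels /e/ and /o/, so it spirantizes to the fricative [s]. /d/ is a stop between vowels /i/ and /o/, so it spirantizes to the fricative [z]. → [teesogxepwizo].
/xetoejotuznidovab/: /t/ is a stop between vowels /e/ and /o/, so it spirantizes to the fricative [s]. /t/ is a stop between vowels /o/ and /u/, so it spirantizes to the fricative [s]. /d/ is a stop between vowels /i/ and /o/, so it spirantizes to the fricative [z]. → [xesoejosuznizovab].

lugbazibjuguvaifi, teesogxepwizo, xesoejosuznizovab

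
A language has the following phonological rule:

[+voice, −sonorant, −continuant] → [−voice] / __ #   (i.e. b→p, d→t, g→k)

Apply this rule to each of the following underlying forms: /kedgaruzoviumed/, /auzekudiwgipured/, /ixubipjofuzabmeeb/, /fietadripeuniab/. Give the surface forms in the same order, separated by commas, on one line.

/kedgaruzoviumed/: /d/ is a voiced stop in word-final position, so it devoices to [t]. → [kedgaruzoviumet].
/auzekudiwgipured/: /d/ is a voiced stop in word-final position, so it devoices to [t]. → [auzekudiwgipuret].
/ixubipjofuzabmeeb/: /b/ is a voiced stop in word-final position, so it devoices to [p]. → [ixubipjofuzabmeep].
/fietadripeuniab/: /b/ is a voiced stop in word-final position, so it devoices to [p]. → [fietadripeuniap].

kedgaruzoviumet, auzekudiwgipuret, ixubipjofuzabmeep, fietadripeuniap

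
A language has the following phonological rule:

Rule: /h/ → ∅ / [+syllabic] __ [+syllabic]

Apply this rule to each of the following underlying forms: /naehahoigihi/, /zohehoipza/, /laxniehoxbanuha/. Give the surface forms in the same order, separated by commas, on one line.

naeaoigii, zoeoipza, laxnieoxbanua

/naehahoigihi/: /h/ occurs between vowels /e/ and /a/, so it deletes. /h/ occurs between vowels /a/ and /o/, so it deletes. /h/ occurs between vowels /i/ and /i/, so it deletes. → [naeaoigii].
/zohehoipza/: /h/ occurs between vowels /o/ and /e/, so it deletes. /h/ occurs between vowels /e/ and /o/, so it deletes. → [zoeoipza].
/laxniehoxbanuha/: /h/ occurs between vowels /e/ and /o/, so it deletes. /h/ occurs between vowels /u/ and /a/, so it deletes. → [laxnieoxbanua].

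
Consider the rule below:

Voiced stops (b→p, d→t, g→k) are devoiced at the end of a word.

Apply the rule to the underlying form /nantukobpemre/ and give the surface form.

No segment of /nantukobpemre/ meets the structural description of the rule, so the form surfaces unchanged.

nantukobpemre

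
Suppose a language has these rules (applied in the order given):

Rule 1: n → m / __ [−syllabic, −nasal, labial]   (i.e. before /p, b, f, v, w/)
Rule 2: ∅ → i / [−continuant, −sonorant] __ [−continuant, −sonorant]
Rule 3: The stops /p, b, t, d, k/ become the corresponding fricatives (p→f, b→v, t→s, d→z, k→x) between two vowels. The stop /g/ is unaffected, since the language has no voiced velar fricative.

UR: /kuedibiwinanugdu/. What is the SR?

Rule 1 (nasal place assimilation): no segment meets the environment; /kuedibiwinanugdu/ is unchanged.
Rule 2 (stop-cluster i-epenthesis): /g/ and /d/ form a stop–stop cluster, so [i] is inserted between them. /kuedibiwinanugdu/ → kuedibiwinanugidu.
Rule 3 (intervocalic spirantization): /d/ is a stop between vowels /e/ and /i/, so it spirantizes to the fricative [z]. /b/ is a stop between vowels /i/ and /i/, so it spirantizes to the fricative [v]. /d/ is a stop between vowels /i/ and /u/, so it spirantizes to the fricative [z]. /kuedibiwinanugidu/ → kueziviwinanugizu.

kueziviwinanugizu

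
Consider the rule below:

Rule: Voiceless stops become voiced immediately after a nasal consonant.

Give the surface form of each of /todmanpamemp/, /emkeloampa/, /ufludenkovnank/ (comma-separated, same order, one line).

/todmanpamemp/: /p/ is a voiceless stop immediately after the nasal /n/, so it voices to [b]. /p/ is a voiceless stop immediately after the nasal /m/, so it voices to [b]. → [todmanbamemb].
/emkeloampa/: /k/ is a voiceless stop immediately after the nasal /m/, so it voices to [g]. /p/ is a voiceless stop immediately after the nasal /m/, so it voices to [b]. → [emgeloamba].
/ufludenkovnank/: /k/ is a voiceless stop immediately after the nasal /n/, so it voices to [g]. /k/ is a voiceless stop immediately after the nasal /n/, so it voices to [g]. → [ufludengovnang].

todmanbamemb, emgeloamba, ufludengovnang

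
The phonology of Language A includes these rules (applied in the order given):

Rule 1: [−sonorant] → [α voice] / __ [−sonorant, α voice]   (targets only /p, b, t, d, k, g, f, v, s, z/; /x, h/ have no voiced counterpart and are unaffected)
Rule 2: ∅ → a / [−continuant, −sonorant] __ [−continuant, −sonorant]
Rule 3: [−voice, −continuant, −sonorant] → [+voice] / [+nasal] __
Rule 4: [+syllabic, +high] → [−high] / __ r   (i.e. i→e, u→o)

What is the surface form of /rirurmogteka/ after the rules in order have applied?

rerormokateka

Rule 1 (regressive voicing assimilation): /g/ precedes the voiceless obstruent /t/, so it devoices to [k] by assimilation. /rirurmogteka/ → rirurmokteka.
Rule 2 (stop-cluster a-epenthesis): /k/ and /t/ form a stop–stop cluster, so [a] is inserted between them. /rirurmokteka/ → rirurmokateka.
Rule 3 (post-nasal voicing): no segment meets the environment; /rirurmokateka/ is unchanged.
Rule 4 (pre-rhotic lowering): /i/ is a high vowel immediately before /r/, so it lowers to [e]. /u/ is a high vowel immediately before /r/, so it lowers to [o]. /rirurmokateka/ → rerormokateka.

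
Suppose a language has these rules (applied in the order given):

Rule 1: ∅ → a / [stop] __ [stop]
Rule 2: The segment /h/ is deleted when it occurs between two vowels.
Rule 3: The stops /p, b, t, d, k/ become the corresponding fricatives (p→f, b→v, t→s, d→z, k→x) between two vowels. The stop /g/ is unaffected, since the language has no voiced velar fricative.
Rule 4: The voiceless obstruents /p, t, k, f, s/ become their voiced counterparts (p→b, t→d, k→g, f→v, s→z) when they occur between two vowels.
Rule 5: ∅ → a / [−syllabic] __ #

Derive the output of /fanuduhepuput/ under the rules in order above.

fanuzuevuvuta

Rule 1 (stop-cluster a-epenthesis): no segment meets the environment; /fanuduhepuput/ is unchanged.
Rule 2 (intervocalic h-deletion): /h/ occurs between vowels /u/ and /e/, so it deletes. /fanuduhepuput/ → fanuduepuput.
Rule 3 (intervocalic spirantization): /d/ is a stop between vowels /u/ and /u/, so it spirantizes to the fricative [z]. /p/ is a stop between vowels /e/ and /u/, so it spirantizes to the fricative [f]. /p/ is a stop between vowels /u/ and /u/, so it spirantizes to the fricative [f]. /fanuduepuput/ → fanuzuefufut.
Rule 4 (intervocalic voicing): /f/ is a voiceless obstruent between vowels /e/ and /u/, so it voices to [v]. /f/ is a voiceless obstruent between vowels /u/ and /u/, so it voices to [v]. /fanuzuefufut/ → fanuzuevuvut.
Rule 5 (final a-epenthesis): the form ends in the consonant /t/, so [a] is inserted word-finally. /fanuzuevuvut/ → fanuzuevuvuta.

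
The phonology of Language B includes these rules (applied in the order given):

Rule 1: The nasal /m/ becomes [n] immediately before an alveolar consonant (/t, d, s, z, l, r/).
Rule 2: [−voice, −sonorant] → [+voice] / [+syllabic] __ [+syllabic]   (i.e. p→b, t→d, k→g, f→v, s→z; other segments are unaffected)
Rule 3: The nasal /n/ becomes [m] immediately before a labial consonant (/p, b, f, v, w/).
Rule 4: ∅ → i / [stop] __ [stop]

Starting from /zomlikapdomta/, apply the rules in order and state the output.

Rule 1 (nasal place assimilation): /m/ precedes the alveolar consonant /l/, so it assimilates in place to [n]. /m/ precedes the alveolar consonant /t/, so it assimilates in place to [n]. /zomlikapdomta/ → zonlikapdonta.
Rule 2 (intervocalic voicing): /k/ is a voiceless obstruent between vowels /i/ and /a/, so it voices to [g]. /zonlikapdonta/ → zonligapdonta.
Rule 3 (nasal place assimilation): no segment meets the environment; /zonligapdonta/ is unchanged.
Rule 4 (stop-cluster i-epenthesis): /p/ and /d/ form a stop–stop cluster, so [i] is inserted between them. /zonligapdonta/ → zonligapidonta.

zonligapidonta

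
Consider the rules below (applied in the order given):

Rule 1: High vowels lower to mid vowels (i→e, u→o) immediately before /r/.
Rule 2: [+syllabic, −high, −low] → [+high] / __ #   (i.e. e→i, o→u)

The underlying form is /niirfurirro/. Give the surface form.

Rule 1 (pre-rhotic lowering): /i/ is a high vowel immediately before /r/, so it lowers to [e]. /u/ is a high vowel immediately before /r/, so it lowers to [o]. /i/ is a high vowel immediately before /r/, so it lowers to [e]. /niirfurirro/ → nierforerro.
Rule 2 (final vowel raising): /o/ is a mid vowel in word-final position, so it raises to [u]. /nierforerro/ → nierforerru.

nierforerru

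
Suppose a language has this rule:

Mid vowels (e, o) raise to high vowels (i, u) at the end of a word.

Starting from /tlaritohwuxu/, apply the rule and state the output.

No segment of /tlaritohwuxu/ meets the structural description of the rule, so the form surfaces unchanged.

tlaritohwuxu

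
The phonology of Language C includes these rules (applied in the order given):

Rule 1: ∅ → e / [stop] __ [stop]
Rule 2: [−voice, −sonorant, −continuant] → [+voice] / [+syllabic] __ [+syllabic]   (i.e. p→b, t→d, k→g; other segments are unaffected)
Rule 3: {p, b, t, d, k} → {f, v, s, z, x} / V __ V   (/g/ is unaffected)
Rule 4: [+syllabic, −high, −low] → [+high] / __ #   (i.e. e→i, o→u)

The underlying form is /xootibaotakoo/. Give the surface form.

xoozivaozagou

Rule 1 (stop-cluster e-epenthesis): no segment meets the environment; /xootibaotakoo/ is unchanged.
Rule 2 (intervocalic voicing): /t/ is a voiceless stop between vowels /o/ and /i/, so it voices to [d]. /t/ is a voiceless stop between vowels /o/ and /a/, so it voices to [d]. /k/ is a voiceless stop between vowels /a/ and /o/, so it voices to [g]. /xootibaotakoo/ → xoodibaodagoo.
Rule 3 (intervocalic spirantization): /d/ is a stop between vowels /o/ and /i/, so it spirantizes to the fricative [z]. /b/ is a stop between vowels /i/ and /a/, so it spirantizes to the fricative [v]. /d/ is a stop between vowels /o/ and /a/, so it spirantizes to the fricative [z]. /xoodibaodagoo/ → xoozivaozagoo.
Rule 4 (final vowel raising): /o/ is a mid vowel in word-final position, so it raises to [u]. /xoozivaozagoo/ → xoozivaozagou.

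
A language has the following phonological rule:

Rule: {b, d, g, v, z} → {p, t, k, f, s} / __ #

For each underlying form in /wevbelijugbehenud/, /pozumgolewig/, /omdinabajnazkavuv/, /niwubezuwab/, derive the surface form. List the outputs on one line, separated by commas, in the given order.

wevbelijugbehenut, pozumgolewik, omdinabajnazkavuf, niwubezuwap

/wevbelijugbehenud/: /d/ is a voiced obstruent in word-final position, so it devoices to [t]. → [wevbelijugbehenut].
/pozumgolewig/: /g/ is a voiced obstruent in word-final position, so it devoices to [k]. → [pozumgolewik].
/omdinabajnazkavuv/: /v/ is a voiced obstruent in word-final position, so it devoices to [f]. → [omdinabajnazkavuf].
/niwubezuwab/: /b/ is a voiced obstruent in word-final position, so it devoices to [p]. → [niwubezuwap].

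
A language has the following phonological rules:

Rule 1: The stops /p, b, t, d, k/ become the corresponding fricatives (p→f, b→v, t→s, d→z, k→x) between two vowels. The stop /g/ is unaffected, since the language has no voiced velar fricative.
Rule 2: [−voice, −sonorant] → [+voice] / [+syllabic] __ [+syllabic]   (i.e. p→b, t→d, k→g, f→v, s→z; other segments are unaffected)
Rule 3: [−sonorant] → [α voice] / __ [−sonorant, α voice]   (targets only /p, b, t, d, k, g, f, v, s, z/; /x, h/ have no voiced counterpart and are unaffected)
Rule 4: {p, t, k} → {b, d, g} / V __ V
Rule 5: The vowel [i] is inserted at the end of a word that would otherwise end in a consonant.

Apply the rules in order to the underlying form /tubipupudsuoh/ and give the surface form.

Rule 1 (intervocalic spirantization): /b/ is a stop between vowels /u/ and /i/, so it spirantizes to the fricative [v]. /p/ is a stop between vowels /i/ and /u/, so it spirantizes to the fricative [f]. /p/ is a stop between vowels /u/ and /u/, so it spirantizes to the fricative [f]. /tubipupudsuoh/ → tuvifufudsuoh.
Rule 2 (intervocalic voicing): /f/ is a voiceless obstruent between vowels /i/ and /u/, so it voices to [v]. /f/ is a voiceless obstruent between vowels /u/ and /u/, so it voices to [v]. /tuvifufudsuoh/ → tuvivuvudsuoh.
Rule 3 (regressive voicing assimilation): /d/ precedes the voiceless obstruent /s/, so it devoices to [t] by assimilation. /tuvivuvudsuoh/ → tuvivuvutsuoh.
Rule 4 (intervocalic voicing): no segment meets the environment; /tuvivuvutsuoh/ is unchanged.
Rule 5 (final i-epenthesis): the form ends in the consonant /h/, so [i] is inserted word-finally. /tuvivuvutsuoh/ → tuvivuvutsuohi.

tuvivuvutsuohi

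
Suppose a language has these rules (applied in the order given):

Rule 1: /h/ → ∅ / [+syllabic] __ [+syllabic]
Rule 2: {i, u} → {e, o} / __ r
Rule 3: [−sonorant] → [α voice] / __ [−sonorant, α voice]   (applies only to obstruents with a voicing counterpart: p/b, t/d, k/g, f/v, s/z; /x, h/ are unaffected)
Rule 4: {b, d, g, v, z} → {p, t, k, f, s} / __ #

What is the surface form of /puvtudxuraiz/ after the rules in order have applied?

Rule 1 (intervocalic h-deletion): no segment meets the environment; /puvtudxuraiz/ is unchanged.
Rule 2 (pre-rhotic lowering): /u/ is a high vowel immediately before /r/, so it lowers to [o]. /puvtudxuraiz/ → puvtudxoraiz.
Rule 3 (regressive voicing assimilation): /v/ precedes the voiceless obstruent /t/, so it devoices to [f] by assimilation. /d/ precedes the voiceless obstruent /x/, so it devoices to [t] by assimilation. /puvtudxoraiz/ → puftutxoraiz.
Rule 4 (final devoicing): /z/ is a voiced obstruent in word-final position, so it devoices to [s]. /puftutxoraiz/ → puftutxorais.

puftutxorais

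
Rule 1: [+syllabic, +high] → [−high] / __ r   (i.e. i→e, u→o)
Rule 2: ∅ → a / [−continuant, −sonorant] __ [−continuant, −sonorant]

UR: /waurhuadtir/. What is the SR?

Rule 1 (pre-rhotic lowering): /u/ is a high vowel immediately before /r/, so it lowers to [o]. /i/ is a high vowel immediately before /r/, so it lowers to [e]. /waurhuadtir/ → waorhuadter.
Rule 2 (stop-cluster a-epenthesis): /d/ and /t/ form a stop–stop cluster, so [a] is inserted between them. /waorhuadter/ → waorhuadater.

waorhuadater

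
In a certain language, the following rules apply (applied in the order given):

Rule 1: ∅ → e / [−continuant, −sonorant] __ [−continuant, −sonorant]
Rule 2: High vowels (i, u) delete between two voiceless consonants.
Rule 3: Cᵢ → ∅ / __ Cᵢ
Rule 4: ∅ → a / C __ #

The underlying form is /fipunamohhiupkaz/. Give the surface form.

Rule 1 (stop-cluster e-epenthesis): /p/ and /k/ form a stop–stop cluster, so [e] is inserted between them. /fipunamohhiupkaz/ → fipunamohhiupekaz.
Rule 2 (high vowel syncope): /i/ is a high vowel flanked by voiceless consonants /f/ and /p/, so it deletes. /fipunamohhiupekaz/ → fpunamohhiupekaz.
Rule 3 (degemination): /hh/ is a geminate; the first /h/ deletes. /fpunamohhiupekaz/ → fpunamohiupekaz.
Rule 4 (final a-epenthesis): the form ends in the consonant /z/, so [a] is inserted word-finally. /fpunamohiupekaz/ → fpunamohiupekaza.

fpunamohiupekaza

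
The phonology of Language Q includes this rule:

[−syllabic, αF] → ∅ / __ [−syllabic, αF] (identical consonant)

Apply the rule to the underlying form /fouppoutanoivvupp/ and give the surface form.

foupoutanoivup

/pp/ is a geminate; the first /p/ deletes.
/vv/ is a geminate; the first /v/ deletes.
/pp/ is a geminate; the first /p/ deletes.
The other instances of /f/, /p/, /t/, /n/, /v/ do not occur in the required environment and remain unchanged.
Surface form: [foupoutanoivup].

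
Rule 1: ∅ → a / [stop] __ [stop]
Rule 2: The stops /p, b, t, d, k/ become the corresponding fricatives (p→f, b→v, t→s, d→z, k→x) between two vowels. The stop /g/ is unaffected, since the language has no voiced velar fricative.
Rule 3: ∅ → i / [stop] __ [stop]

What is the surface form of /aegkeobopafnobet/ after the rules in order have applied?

aegaxeovofafnovet

Rule 1 (stop-cluster a-epenthesis): /g/ and /k/ form a stop–stop cluster, so [a] is inserted between them. /aegkeobopafnobet/ → aegakeobopafnobet.
Rule 2 (intervocalic spirantization): /k/ is a stop between vowels /a/ and /e/, so it spirantizes to the fricative [x]. /b/ is a stop between vowels /o/ and /o/, so it spirantizes to the fricative [v]. /p/ is a stop between vowels /o/ and /a/, so it spirantizes to the fricative [f]. /b/ is a stop between vowels /o/ and /e/, so it spirantizes to the fricative [v]. /aegakeobopafnobet/ → aegaxeovofafnovet.
Rule 3 (stop-cluster i-epenthesis): no segment meets the environment; /aegaxeovofafnovet/ is unchanged.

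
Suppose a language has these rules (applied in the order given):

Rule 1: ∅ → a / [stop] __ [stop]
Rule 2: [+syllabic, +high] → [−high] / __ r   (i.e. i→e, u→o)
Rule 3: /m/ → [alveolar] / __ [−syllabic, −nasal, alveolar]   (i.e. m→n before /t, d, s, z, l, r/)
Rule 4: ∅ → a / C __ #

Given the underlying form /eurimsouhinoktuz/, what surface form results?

Rule 1 (stop-cluster a-epenthesis): /k/ and /t/ form a stop–stop cluster, so [a] is inserted between them. /eurimsouhinoktuz/ → eurimsouhinokatuz.
Rule 2 (pre-rhotic lowering): /u/ is a high vowel immediately before /r/, so it lowers to [o]. /eurimsouhinokatuz/ → eorimsouhinokatuz.
Rule 3 (nasal place assimilation): /m/ precedes the alveolar consonant /s/, so it assimilates in place to [n]. /eorimsouhinokatuz/ → eorinsouhinokatuz.
Rule 4 (final a-epenthesis): the form ends in the consonant /z/, so [a] is inserted word-finally. /eorinsouhinokatuz/ → eorinsouhinokatuza.

eorinsouhinokatuza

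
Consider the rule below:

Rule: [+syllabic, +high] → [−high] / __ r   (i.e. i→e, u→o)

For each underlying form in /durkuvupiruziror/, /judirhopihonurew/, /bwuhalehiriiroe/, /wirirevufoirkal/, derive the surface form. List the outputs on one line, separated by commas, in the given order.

/durkuvupiruziror/: /u/ is a high vowel immediately before /r/, so it lowers to [o]. /i/ is a high vowel immediately before /r/, so it lowers to [e]. /i/ is a high vowel immediately before /r/, so it lowers to [e]. → [dorkuvuperuzeror].
/judirhopihonurew/: /i/ is a high vowel immediately before /r/, so it lowers to [e]. /u/ is a high vowel immediately before /r/, so it lowers to [o]. → [juderhopihonorew].
/bwuhalehiriiroe/: /i/ is a high vowel immediately before /r/, so it lowers to [e]. /i/ is a high vowel immediately before /r/, so it lowers to [e]. → [bwuhaleherieroe].
/wirirevufoirkal/: /i/ is a high vowel immediately before /r/, so it lowers to [e]. /i/ is a high vowel immediately before /r/, so it lowers to [e]. /i/ is a high vowel immediately before /r/, so it lowers to [e]. → [wererevufoerkal].

dorkuvuperuzeror, juderhopihonorew, bwuhaleherieroe, wererevufoerkal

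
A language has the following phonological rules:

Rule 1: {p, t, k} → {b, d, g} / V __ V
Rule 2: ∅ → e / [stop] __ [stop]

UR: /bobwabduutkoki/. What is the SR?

bobwabeduutekogi

Rule 1 (intervocalic voicing): /k/ is a voiceless stop between vowels /o/ and /i/, so it voices to [g]. /bobwabduutkoki/ → bobwabduutkogi.
Rule 2 (stop-cluster e-epenthesis): /b/ and /d/ form a stop–stop cluster, so [e] is inserted between them. /t/ and /k/ form a stop–stop cluster, so [e] is inserted between them. /bobwabduutkogi/ → bobwabeduutekogi.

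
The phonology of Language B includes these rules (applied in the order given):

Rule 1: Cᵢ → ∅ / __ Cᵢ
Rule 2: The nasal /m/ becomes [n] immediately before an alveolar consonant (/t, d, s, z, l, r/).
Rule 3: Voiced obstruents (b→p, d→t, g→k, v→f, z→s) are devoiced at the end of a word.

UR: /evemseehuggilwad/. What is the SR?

evenseehugilwat

Rule 1 (degemination): /gg/ is a geminate; the first /g/ deletes. /evemseehuggilwad/ → evemseehugilwad.
Rule 2 (nasal place assimilation): /m/ precedes the alveolar consonant /s/, so it assimilates in place to [n]. /evemseehugilwad/ → evenseehugilwad.
Rule 3 (final devoicing): /d/ is a voiced obstruent in word-final position, so it devoices to [t]. /evenseehugilwad/ → evenseehugilwat.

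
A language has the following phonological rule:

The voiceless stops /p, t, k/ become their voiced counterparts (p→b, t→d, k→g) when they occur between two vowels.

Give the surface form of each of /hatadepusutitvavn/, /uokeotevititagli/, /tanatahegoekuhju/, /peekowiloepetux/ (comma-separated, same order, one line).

/hatadepusutitvavn/: /t/ is a voiceless stop between vowels /a/ and /a/, so it voices to [d]. /p/ is a voiceless stop between vowels /e/ and /u/, so it voices to [b]. /t/ is a voiceless stop between vowels /u/ and /i/, so it voices to [d]. → [hadadebusuditvavn].
/uokeotevititagli/: /k/ is a voiceless stop between vowels /o/ and /e/, so it voices to [g]. /t/ is a voiceless stop between vowels /o/ and /e/, so it voices to [d]. /t/ is a voiceless stop between vowels /i/ and /i/, so it voices to [d]. /t/ is a voiceless stop between vowels /i/ and /a/, so it voices to [d]. → [uogeodevididagli].
/tanatahegoekuhju/: /t/ is a voiceless stop between vowels /a/ and /a/, so it voices to [d]. /k/ is a voiceless stop between vowels /e/ and /u/, so it voices to [g]. → [tanadahegoeguhju].
/peekowiloepetux/: /k/ is a voiceless stop between vowels /e/ and /o/, so it voices to [g]. /p/ is a voiceless stop between vowels /e/ and /e/, so it voices to [b]. /t/ is a voiceless stop between vowels /e/ and /u/, so it voices to [d]. → [peegowiloebedux].

hadadebusuditvavn, uogeodevididagli, tanadahegoeguhju, peegowiloebedux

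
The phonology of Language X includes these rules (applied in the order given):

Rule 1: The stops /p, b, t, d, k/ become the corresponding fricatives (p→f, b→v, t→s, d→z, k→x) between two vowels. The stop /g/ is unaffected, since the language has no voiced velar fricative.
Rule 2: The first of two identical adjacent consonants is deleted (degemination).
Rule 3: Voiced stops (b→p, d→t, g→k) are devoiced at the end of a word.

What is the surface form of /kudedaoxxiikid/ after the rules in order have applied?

kuzezaoxiixit

Rule 1 (intervocalic spirantization): /d/ is a stop between vowels /u/ and /e/, so it spirantizes to the fricative [z]. /d/ is a stop between vowels /e/ and /a/, so it spirantizes to the fricative [z]. /k/ is a stop between vowels /i/ and /i/, so it spirantizes to the fricative [x]. /kudedaoxxiikid/ → kuzezaoxxiixid.
Rule 2 (degemination): /xx/ is a geminate; the first /x/ deletes. /kuzezaoxxiixid/ → kuzezaoxiixid.
Rule 3 (final devoicing): /d/ is a voiced stop in word-final position, so it devoices to [t]. /kuzezaoxiixid/ → kuzezaoxiixit.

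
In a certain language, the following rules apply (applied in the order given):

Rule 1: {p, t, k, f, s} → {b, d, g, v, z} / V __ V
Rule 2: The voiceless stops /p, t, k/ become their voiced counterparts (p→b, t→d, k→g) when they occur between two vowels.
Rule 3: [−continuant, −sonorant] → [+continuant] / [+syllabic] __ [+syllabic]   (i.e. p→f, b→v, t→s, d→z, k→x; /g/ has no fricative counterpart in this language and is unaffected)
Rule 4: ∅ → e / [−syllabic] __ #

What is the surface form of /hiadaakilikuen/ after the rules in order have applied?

Rule 1 (intervocalic voicing): /k/ is a voiceless obstruent between vowels /a/ and /i/, so it voices to [g]. /k/ is a voiceless obstruent between vowels /i/ and /u/, so it voices to [g]. /hiadaakilikuen/ → hiadaagiliguen.
Rule 2 (intervocalic voicing): no segment meets the environment; /hiadaagiliguen/ is unchanged.
Rule 3 (intervocalic spirantization): /d/ is a stop between vowels /a/ and /a/, so it spirantizes to the fricative [z]. /hiadaagiliguen/ → hiazaagiliguen.
Rule 4 (final e-epenthesis): the form ends in the consonant /n/, so [e] is inserted word-finally. /hiazaagiliguen/ → hiazaagiliguene.

hiazaagiliguene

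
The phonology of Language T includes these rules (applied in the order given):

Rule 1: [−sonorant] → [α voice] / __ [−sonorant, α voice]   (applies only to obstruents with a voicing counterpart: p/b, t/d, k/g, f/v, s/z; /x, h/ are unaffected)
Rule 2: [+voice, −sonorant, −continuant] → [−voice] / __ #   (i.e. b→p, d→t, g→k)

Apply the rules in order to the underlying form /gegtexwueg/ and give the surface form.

Rule 1 (regressive voicing assimilation): /g/ precedes the voiceless obstruent /t/, so it devoices to [k] by assimilation. /gegtexwueg/ → gektexwueg.
Rule 2 (final devoicing): /g/ is a voiced stop in word-final position, so it devoices to [k]. /gektexwueg/ → gektexwuek.

gektexwuek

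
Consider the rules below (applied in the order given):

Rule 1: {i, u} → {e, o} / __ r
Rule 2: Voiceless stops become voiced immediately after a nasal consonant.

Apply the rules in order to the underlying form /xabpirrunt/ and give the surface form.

Rule 1 (pre-rhotic lowering): /i/ is a high vowel immediately before /r/, so it lowers to [e]. /xabpirrunt/ → xabperrunt.
Rule 2 (post-nasal voicing): /t/ is a voiceless stop immediately after the nasal /n/, so it voices to [d]. /xabperrunt/ → xabperrund.

xabperrund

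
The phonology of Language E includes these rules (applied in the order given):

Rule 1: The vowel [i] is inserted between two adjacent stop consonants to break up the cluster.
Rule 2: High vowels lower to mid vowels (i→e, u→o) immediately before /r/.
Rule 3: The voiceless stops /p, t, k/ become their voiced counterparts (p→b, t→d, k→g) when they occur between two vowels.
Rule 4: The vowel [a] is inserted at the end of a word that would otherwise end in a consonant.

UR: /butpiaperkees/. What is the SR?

Rule 1 (stop-cluster i-epenthesis): /t/ and /p/ form a stop–stop cluster, so [i] is inserted between them. /butpiaperkees/ → butipiaperkees.
Rule 2 (pre-rhotic lowering): no segment meets the environment; /butipiaperkees/ is unchanged.
Rule 3 (intervocalic voicing): /t/ is a voiceless stop between vowels /u/ and /i/, so it voices to [d]. /p/ is a voiceless stop between vowels /i/ and /i/, so it voices to [b]. /p/ is a voiceless stop between vowels /a/ and /e/, so it voices to [b]. /butipiaperkees/ → budibiaberkees.
Rule 4 (final a-epenthesis): the form ends in the consonant /s/, so [a] is inserted word-finally. /budibiaberkees/ → budibiaberkeesa.

budibiaberkeesa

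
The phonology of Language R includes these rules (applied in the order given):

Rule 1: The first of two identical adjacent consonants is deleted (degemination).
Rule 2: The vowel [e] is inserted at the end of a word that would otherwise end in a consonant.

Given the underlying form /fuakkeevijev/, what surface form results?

Rule 1 (degemination): /kk/ is a geminate; the first /k/ deletes. /fuakkeevijev/ → fuakeevijev.
Rule 2 (final e-epenthesis): the form ends in the consonant /v/, so [e] is inserted word-finally. /fuakeevijev/ → fuakeevijeve.

fuakeevijeve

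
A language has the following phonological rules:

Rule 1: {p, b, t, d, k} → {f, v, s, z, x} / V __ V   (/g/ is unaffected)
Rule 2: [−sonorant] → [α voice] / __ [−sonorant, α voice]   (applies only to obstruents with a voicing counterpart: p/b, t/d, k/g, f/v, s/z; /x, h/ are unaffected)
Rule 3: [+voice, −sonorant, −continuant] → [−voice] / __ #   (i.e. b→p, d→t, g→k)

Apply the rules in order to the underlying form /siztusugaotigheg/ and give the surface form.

Rule 1 (intervocalic spirantization): /t/ is a stop between vowels /o/ and /i/, so it spirantizes to the fricative [s]. /siztusugaotigheg/ → siztusugaosigheg.
Rule 2 (regressive voicing assimilation): /z/ precedes the voiceless obstruent /t/, so it devoices to [s] by assimilation. /g/ precedes the voiceless obstruent /h/, so it devoices to [k] by assimilation. /siztusugaosigheg/ → sistusugaosikheg.
Rule 3 (final devoicing): /g/ is a voiced stop in word-final position, so it devoices to [k]. /sistusugaosikheg/ → sistusugaosikhek.

sistusugaosikhek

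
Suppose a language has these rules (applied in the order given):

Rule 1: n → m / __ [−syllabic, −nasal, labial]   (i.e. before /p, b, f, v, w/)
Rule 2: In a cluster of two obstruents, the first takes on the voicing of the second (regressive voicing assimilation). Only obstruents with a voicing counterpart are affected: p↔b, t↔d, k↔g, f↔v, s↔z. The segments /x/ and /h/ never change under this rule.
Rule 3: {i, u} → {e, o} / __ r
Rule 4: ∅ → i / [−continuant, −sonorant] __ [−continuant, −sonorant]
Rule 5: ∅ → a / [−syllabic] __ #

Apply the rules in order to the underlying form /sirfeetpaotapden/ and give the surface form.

serfeetipaotabidena

Rule 1 (nasal place assimilation): no segment meets the environment; /sirfeetpaotapden/ is unchanged.
Rule 2 (regressive voicing assimilation): /p/ precedes the voiced obstruent /d/, so it voices to [b] by assimilation. /sirfeetpaotapden/ → sirfeetpaotabden.
Rule 3 (pre-rhotic lowering): /i/ is a high vowel immediately before /r/, so it lowers to [e]. /sirfeetpaotabden/ → serfeetpaotabden.
Rule 4 (stop-cluster i-epenthesis): /t/ and /p/ form a stop–stop cluster, so [i] is inserted between them. /b/ and /d/ form a stop–stop cluster, so [i] is inserted between them. /serfeetpaotabden/ → serfeetipaotabiden.
Rule 5 (final a-epenthesis): the form ends in the consonant /n/, so [a] is inserted word-finally. /serfeetipaotabiden/ → serfeetipaotabidena.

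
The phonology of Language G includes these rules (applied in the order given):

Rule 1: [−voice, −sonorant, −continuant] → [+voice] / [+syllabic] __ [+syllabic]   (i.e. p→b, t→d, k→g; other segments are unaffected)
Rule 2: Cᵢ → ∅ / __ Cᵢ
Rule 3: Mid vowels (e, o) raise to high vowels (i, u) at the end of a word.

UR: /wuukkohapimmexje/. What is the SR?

wuukohabimexji

Rule 1 (intervocalic voicing): /p/ is a voiceless stop between vowels /a/ and /i/, so it voices to [b]. /wuukkohapimmexje/ → wuukkohabimmexje.
Rule 2 (degemination): /kk/ is a geminate; the first /k/ deletes. /mm/ is a geminate; the first /m/ deletes. /wuukkohabimmexje/ → wuukohabimexje.
Rule 3 (final vowel raising): /e/ is a mid vowel in word-final position, so it raises to [i]. /wuukohabimexje/ → wuukohabimexji.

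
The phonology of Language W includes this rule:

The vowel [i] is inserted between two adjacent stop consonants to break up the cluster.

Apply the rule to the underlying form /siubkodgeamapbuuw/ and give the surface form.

siubikodigeamapibuuw

/b/ and /k/ form a stop–stop cluster, so [i] is inserted between them.
/d/ and /g/ form a stop–stop cluster, so [i] is inserted between them.
/p/ and /b/ form a stop–stop cluster, so [i] is inserted between them.
Surface form: [siubikodigeamapibuuw].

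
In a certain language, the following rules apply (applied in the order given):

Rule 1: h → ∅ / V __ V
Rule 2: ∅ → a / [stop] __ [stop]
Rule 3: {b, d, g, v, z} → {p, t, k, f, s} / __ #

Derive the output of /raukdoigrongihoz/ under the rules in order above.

raukadoigrongios

Rule 1 (intervocalic h-deletion): /h/ occurs between vowels /i/ and /o/, so it deletes. /raukdoigrongihoz/ → raukdoigrongioz.
Rule 2 (stop-cluster a-epenthesis): /k/ and /d/ form a stop–stop cluster, so [a] is inserted between them. /raukdoigrongioz/ → raukadoigrongioz.
Rule 3 (final devoicing): /z/ is a voiced obstruent in word-final position, so it devoices to [s]. /raukadoigrongioz/ → raukadoigrongios.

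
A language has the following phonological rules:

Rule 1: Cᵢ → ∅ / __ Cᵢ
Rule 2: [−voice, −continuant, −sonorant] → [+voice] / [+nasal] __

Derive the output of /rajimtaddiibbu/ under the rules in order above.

Rule 1 (degemination): /dd/ is a geminate; the first /d/ deletes. /bb/ is a geminate; the first /b/ deletes. /rajimtaddiibbu/ → rajimtadiibu.
Rule 2 (post-nasal voicing): /t/ is a voiceless stop immediately after the nasal /m/, so it voices to [d]. /rajimtadiibu/ → rajimdadiibu.

rajimdadiibu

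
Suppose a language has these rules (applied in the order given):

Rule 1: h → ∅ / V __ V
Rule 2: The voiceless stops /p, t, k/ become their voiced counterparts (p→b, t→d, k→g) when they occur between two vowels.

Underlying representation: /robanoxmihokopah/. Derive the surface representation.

robanoxmiogobah

Rule 1 (intervocalic h-deletion): /h/ occurs between vowels /i/ and /o/, so it deletes. /robanoxmihokopah/ → robanoxmiokopah.
Rule 2 (intervocalic voicing): /k/ is a voiceless stop between vowels /o/ and /o/, so it voices to [g]. /p/ is a voiceless stop between vowels /o/ and /a/, so it voices to [b]. /robanoxmiokopah/ → robanoxmiogobah.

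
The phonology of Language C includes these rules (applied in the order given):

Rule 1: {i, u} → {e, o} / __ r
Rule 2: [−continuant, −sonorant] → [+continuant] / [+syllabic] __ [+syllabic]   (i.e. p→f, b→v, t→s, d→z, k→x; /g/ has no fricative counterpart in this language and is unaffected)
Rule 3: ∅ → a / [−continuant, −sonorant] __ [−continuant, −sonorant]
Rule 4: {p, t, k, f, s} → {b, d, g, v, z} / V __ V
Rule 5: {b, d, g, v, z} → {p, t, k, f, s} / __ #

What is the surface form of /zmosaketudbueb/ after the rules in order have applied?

zmozaxezudabuep

Rule 1 (pre-rhotic lowering): no segment meets the environment; /zmosaketudbueb/ is unchanged.
Rule 2 (intervocalic spirantization): /k/ is a stop between vowels /a/ and /e/, so it spirantizes to the fricative [x]. /t/ is a stop between vowels /e/ and /u/, so it spirantizes to the fricative [s]. /zmosaketudbueb/ → zmosaxesudbueb.
Rule 3 (stop-cluster a-epenthesis): /d/ and /b/ form a stop–stop cluster, so [a] is inserted between them. /zmosaxesudbueb/ → zmosaxesudabueb.
Rule 4 (intervocalic voicing): /s/ is a voiceless obstruent between vowels /o/ and /a/, so it voices to [z]. /s/ is a voiceless obstruent between vowels /e/ and /u/, so it voices to [z]. /zmosaxesudabueb/ → zmozaxezudabueb.
Rule 5 (final devoicing): /b/ is a voiced obstruent in word-final position, so it devoices to [p]. /zmozaxezudabueb/ → zmozaxezudabuep.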